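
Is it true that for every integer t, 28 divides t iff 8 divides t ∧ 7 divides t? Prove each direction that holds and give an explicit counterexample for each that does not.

The forward direction fails; the converse holds.

Forward direction. This fails: take t = 28. Certainly 28 ∣ 28, but 8 ∤ 28.

Converse. Suppose 8 ∣ t and 7 ∣ t. Any common multiple of 8 and 7 is a multiple of their lcm; here gcd(8, 7) = 1, so lcm(8, 7) = 8·7 = 56, so 56 ∣ t. Since 28 ∣ 56, it follows that 28 ∣ t.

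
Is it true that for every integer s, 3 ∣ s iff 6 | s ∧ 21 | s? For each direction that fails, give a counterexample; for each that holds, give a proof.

(⇒) This fails: take s = 3. Certainly 3 ∣ 3, but 6 ∤ 3.

(⇐) Suppose 6 ∣ s and 21 ∣ s. Any common multiple of 6 and 21 is a multiple of their lcm; here lcm(6, 21) = 6·21/gcd(6, 21) = 126/3 = 42, so 42 ∣ s. Since 3 ∣ 42, it follows that 3 ∣ s.

Only the converse holds.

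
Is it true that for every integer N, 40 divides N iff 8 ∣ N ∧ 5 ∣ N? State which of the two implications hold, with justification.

Both directions hold; the statement is true.

(→) If 40 ∣ N, write N = 40q. Since 40 = 5·8, N = 8·(5q), so 8 ∣ N; and since 40 = 8·5, N = 5·(8q), so 5 ∣ N.

(←) Suppose 8 ∣ N and 5 ∣ N. Any common multiple of 8 and 5 is a multiple of their lcm; here gcd(8, 5) = 1, so lcm(8, 5) = 8·5 = 40, so 40 ∣ N.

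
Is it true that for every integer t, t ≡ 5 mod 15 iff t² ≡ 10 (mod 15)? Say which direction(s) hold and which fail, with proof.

(⇒) holds; (⇐) fails.

(→) Suppose t ≡ 5 mod 15. Write t = 15j + 5. Then (15j + 5)² = 225j² + 150j + 25 = 15(15j² + 10j + 1) + 10, so t² ≡ 10 (mod 15).

(←) This fails: take t = 10. Then 10² = 100 ≡ 10 (mod 15), yet 10 ≡ 10 (mod 15), not 5.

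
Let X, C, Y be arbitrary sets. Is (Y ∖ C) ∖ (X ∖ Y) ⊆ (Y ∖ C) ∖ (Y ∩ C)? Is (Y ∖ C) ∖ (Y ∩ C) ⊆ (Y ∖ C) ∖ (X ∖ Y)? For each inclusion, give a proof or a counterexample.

(⊇) Let x ∈ (Y ∖ C) ∖ (Y ∩ C). Then either x ∈ Y and x ∉ X, C; or x ∈ X ∩ Y and x ∉ C. In each case x ∈ (Y ∖ C) ∖ (X ∖ Y), so (Y ∖ C) ∖ (Y ∩ C) ⊆ (Y ∖ C) ∖ (X ∖ Y).

(⊆) Let x ∈ (Y ∖ C) ∖ (X ∖ Y). Then either x ∈ Y and x ∉ X, C; or x ∈ X ∩ Y and x ∉ C. In each case x ∈ (Y ∖ C) ∖ (Y ∩ C), so (Y ∖ C) ∖ (X ∖ Y) ⊆ (Y ∖ C) ∖ (Y ∩ C).

Both inclusions hold; the sets are equal.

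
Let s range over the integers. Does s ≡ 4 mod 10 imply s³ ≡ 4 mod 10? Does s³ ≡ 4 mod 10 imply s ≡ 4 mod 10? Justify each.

(⟹) Suppose s ≡ 4 mod 10. Write s = 10j + 4. Then (10j + 4)³ = 1000j³ + 1200j² + 480j + 64 = 10(100j³ + 120j² + 48j + 6) + 4, so s³ ≡ 4 (mod 10).

(⟸) Conversely, suppose s³ ≡ 4 (mod 10). The only residue r in {0, …, 9} with r³ ≡ 4 (mod 10) is r = 4, so s ≡ 4 (mod 10).

The biconditional holds.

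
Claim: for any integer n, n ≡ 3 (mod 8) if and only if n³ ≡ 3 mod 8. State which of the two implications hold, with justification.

Both directions hold; the statement is true.

(⇐) For the converse, argue contrapositively. If n ≢ 3 (mod 8), then n is congruent to one of 0, 1, 2, 4, 5, 6, 7 modulo 8, and these give n³ ≡ 0, 1, 0, 0, 5, 0, 7 respectively — never 3.

(⇒) Suppose n ≡ 3 (mod 8). Write n = 8j + 3. Then (8j + 3)³ = 512j³ + 576j² + 216j + 27 = 8(64j³ + 72j² + 27j + 3) + 3, so n³ ≡ 3 (mod 8).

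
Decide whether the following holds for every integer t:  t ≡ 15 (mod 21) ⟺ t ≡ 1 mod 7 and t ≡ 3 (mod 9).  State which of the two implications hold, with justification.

Not equivalent: only (⇐) holds.

(⇐) If t ≡ 1 (mod 7) and t ≡ 3 (mod 9), then by the Chinese remainder theorem t ≡ 57 (mod 63). Since 57 ≡ 15 (mod 21) and 21 ∣ 63, we get t ≡ 15 (mod 21).

(⇒) This fails: t = 36 gives 36 ≡ 15 (mod 21) but 36 ≡ 0 (mod 9), so the conjunction on the right does not hold.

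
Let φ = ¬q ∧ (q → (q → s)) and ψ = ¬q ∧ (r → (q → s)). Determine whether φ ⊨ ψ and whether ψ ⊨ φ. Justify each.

Equivalent; both directions hold.

(⟹) Assume the antecedent. If s is true, the antecedent forces (s = T, q = F, r = F) or (s = T, q = F, r = T), and ¬q ∧ (r → (q → s)) holds there. If s is false, the antecedent forces (s = F, q = F, r = F) or (s = F, q = F, r = T), and ¬q ∧ (r → (q → s)) holds there. Either way ¬q ∧ (r → (q → s)) holds.

(⟸) Assume the antecedent. If s is true, the antecedent forces (s = T, q = F, r = F) or (s = T, q = F, r = T), and ¬q ∧ (q → (q → s)) holds there. If s is false, the antecedent forces (s = F, q = F, r = F) or (s = F, q = F, r = T), and ¬q ∧ (q → (q → s)) holds there. Either way ¬q ∧ (q → (q → s)) holds.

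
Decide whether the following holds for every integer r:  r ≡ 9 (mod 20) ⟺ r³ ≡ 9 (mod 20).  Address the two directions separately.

(⇒) Suppose r ≡ 9 (mod 20). Write r = 20j + 9. Then (20j + 9)³ = 8000j³ + 10800j² + 4860j + 729 = 20(400j³ + 540j² + 243j + 36) + 9, so r³ ≡ 9 (mod 20).

(⇐) Conversely, suppose r³ ≡ 9 (mod 20). The only residue r in {0, …, 19} with r³ ≡ 9 (mod 20) is r = 9, so r ≡ 9 (mod 20).

Both implications hold.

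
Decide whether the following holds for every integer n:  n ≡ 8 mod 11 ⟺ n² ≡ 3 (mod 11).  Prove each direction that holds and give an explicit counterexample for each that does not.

Neither implication holds.

[⇒] This fails: take n = 8. Then 8 ≡ 8 (mod 11), but 8² = 64 ≡ 9 (mod 11), not 3.

[⇐] This fails: take n = 5. Then 5² = 25 ≡ 3 (mod 11), yet 5 ≡ 5 (mod 11), not 8.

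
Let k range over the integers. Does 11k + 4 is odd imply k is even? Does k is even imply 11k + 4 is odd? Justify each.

(⇒) fails and (⇐) fails.

[⇒] This fails: k = 5 gives 11k + 4 = 59, which is odd, but 5 is odd, not even.

[⇐] This also fails: k = 4 is even, but 11k + 4 = 48 is even, not odd.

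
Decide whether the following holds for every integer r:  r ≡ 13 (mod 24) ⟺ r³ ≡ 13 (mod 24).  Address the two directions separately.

Both directions hold; the statement is true.

(⇐) Suppose r³ ≡ 13 (mod 24). The only residue r in {0, …, 23} with r³ ≡ 13 (mod 24) is r = 13, so r ≡ 13 (mod 24).

(⇒) Suppose r ≡ 13 (mod 24). Write r = 24j + 13. Then (24j + 13)³ = 13824j³ + 22464j² + 12168j + 2197 = 24(576j³ + 936j² + 507j + 91) + 13, so r³ ≡ 13 (mod 24).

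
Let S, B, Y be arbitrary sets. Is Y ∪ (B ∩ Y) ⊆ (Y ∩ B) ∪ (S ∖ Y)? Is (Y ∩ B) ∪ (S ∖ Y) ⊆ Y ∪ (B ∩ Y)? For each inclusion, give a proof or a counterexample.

(⊆) fails and (⊇) fails.

(⟹) This inclusion fails. Take S = ∅, B = ∅, Y = {1}; then 1 ∈ Y ∪ (B ∩ Y) but 1 ∉ (Y ∩ B) ∪ (S ∖ Y).

(⟸) This inclusion fails. Take S = {1}, B = ∅, Y = ∅; then 1 ∈ (Y ∩ B) ∪ (S ∖ Y) but 1 ∉ Y ∪ (B ∩ Y).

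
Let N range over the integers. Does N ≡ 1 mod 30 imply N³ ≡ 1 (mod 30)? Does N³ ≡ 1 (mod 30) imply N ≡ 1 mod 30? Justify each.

(⟹) Suppose N ≡ 1 mod 30. Write N = 30j + 1. Then (30j + 1)³ = 27000j³ + 2700j² + 90j + 1 = 30(900j³ + 90j² + 3j) + 1, so N³ ≡ 1 (mod 30).

(⟸) Conversely, suppose N³ ≡ 1 (mod 30). The only residue r in {0, …, 29} with r³ ≡ 1 (mod 30) is r = 1, so N ≡ 1 (mod 30).

Equivalent; both directions hold.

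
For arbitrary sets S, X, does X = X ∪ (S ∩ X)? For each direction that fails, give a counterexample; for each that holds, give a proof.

The two sets are equal.

(⟹) Let x ∈ X. Then either x ∈ X and x ∉ S; or x ∈ S ∩ X. In each case x ∈ X ∪ (S ∩ X), so X ⊆ X ∪ (S ∩ X).

(⟸) Let x ∈ X ∪ (S ∩ X). Then either x ∈ X and x ∉ S; or x ∈ S ∩ X. In each case x ∈ X, so X ∪ (S ∩ X) ⊆ X.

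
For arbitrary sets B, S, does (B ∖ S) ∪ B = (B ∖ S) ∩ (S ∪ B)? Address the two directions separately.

The sets are not equal: only the reverse inclusion holds.

(⊆) This inclusion fails. Take B = {1}, S = {1}; then 1 ∈ (B ∖ S) ∪ B but 1 ∉ (B ∖ S) ∩ (S ∪ B).

(⊇) Let x ∈ (B ∖ S) ∩ (S ∪ B). Then x ∈ B and x ∉ S, from which x ∈ (B ∖ S) ∪ B.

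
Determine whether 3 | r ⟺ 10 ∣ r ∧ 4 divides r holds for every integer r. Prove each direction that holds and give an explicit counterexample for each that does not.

(→) This fails: take r = 3. Certainly 3 ∣ 3, but 10 ∤ 3.

(←) This fails: take r = 20. Both 10 ∣ 20 and 4 ∣ 20, yet 20 is not a multiple of 3 (since 20 = 6·3 + 2), so 3 ∤ 20.

Neither implication holds.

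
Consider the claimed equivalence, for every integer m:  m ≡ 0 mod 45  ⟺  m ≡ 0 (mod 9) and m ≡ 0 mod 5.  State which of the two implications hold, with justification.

(⇒) Suppose m ≡ 0 (mod 45); write m = 45j + 0. Since 9 ∣ 45, reducing mod 9 gives m ≡ 0 (mod 9); since 5 ∣ 45, reducing mod 5 gives m ≡ 0 (mod 5).

(⇐) Conversely, if m ≡ 0 (mod 9) and m ≡ 0 (mod 5), then by the Chinese remainder theorem m ≡ 0 (mod 45). This is exactly m ≡ 0 (mod 45).

The biconditional holds.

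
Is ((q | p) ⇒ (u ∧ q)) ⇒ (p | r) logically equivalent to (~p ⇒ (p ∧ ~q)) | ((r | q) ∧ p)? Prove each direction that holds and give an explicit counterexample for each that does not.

(⇒) fails; (⇐) holds.

(⇐) Assume the antecedent. If p is true, ((q | p) ⇒ (u ∧ q)) ⇒ (p | r) reduces to true regardless of the other variables. If p is false, the antecedent cannot hold. Either way ((q | p) ⇒ (u ∧ q)) ⇒ (p | r) holds.

(⇒) This fails. Under u = F, q = T, p = F, r = F, the left side is true but the right side is false.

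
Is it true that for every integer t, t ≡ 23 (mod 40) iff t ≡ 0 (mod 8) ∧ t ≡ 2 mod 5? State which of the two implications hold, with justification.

Both directions fail.

(→) This fails: t = 23 gives 23 ≡ 23 (mod 40) but 23 ≡ 7 (mod 8), so the conjunction on the right does not hold.

(←) This fails: t = 32 satisfies both congruences on the right (32 ≡ 0 mod 8 and 32 ≡ 2 mod 5) yet 32 ≡ 32 (mod 40), not 23.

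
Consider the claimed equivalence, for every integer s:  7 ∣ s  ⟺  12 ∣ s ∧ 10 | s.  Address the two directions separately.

(⇒) fails and (⇐) fails.

(→) This fails: take s = 7. Certainly 7 ∣ 7, but 12 ∤ 7.

(←) This fails: take s = 60. Both 12 ∣ 60 and 10 ∣ 60, yet 60 is not a multiple of 7 (since 60 = 8·7 + 4), so 7 ∤ 60.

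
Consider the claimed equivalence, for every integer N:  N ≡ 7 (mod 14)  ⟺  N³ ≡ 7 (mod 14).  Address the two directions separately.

(⟹) Suppose N ≡ 7 (mod 14). Write N = 14j + 7. Then (14j + 7)³ = 2744j³ + 4116j² + 2058j + 343 = 14(196j³ + 294j² + 147j + 24) + 7, so N³ ≡ 7 (mod 14).

(⟸) Conversely, suppose N³ ≡ 7 (mod 14). The only residue r in {0, …, 13} with r³ ≡ 7 (mod 14) is r = 7, so N ≡ 7 (mod 14).

Both directions hold.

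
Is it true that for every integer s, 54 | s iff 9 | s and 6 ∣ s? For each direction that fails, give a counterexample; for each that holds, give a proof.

(⇐) This fails: take s = 18. Both 9 ∣ 18 and 6 ∣ 18, yet 18 is not a multiple of 54 (since 18 = 0·54 + 18), so 54 ∤ 18.

(⇒) If 54 ∣ s, write s = 54q. Since 54 = 6·9, s = 9·(6q), so 9 ∣ s; and since 54 = 9·6, s = 6·(9q), so 6 ∣ s.

Only the forward direction holds.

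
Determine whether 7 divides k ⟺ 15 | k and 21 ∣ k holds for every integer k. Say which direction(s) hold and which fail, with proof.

(→) This fails: take k = 7. Certainly 7 ∣ 7, but 15 ∤ 7.

(←) Suppose 15 ∣ k and 21 ∣ k. Any common multiple of 15 and 21 is a multiple of their lcm; here lcm(15, 21) = 15·21/gcd(15, 21) = 315/3 = 105, so 105 ∣ k. Since 7 ∣ 105, it follows that 7 ∣ k.

(⇒) fails; (⇐) holds.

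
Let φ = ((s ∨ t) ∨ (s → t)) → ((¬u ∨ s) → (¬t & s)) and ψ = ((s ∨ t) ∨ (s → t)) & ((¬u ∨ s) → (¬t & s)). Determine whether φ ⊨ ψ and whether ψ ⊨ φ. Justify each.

Forward direction. Assume the antecedent. If s is true, the antecedent forces (s = T, u = F, t = F) or (s = T, u = T, t = F), and the consequent holds there. If s is false, the antecedent forces (s = F, u = T, t = F) or (s = F, u = T, t = T), and the consequent holds there. Either way the consequent holds.

Converse. Assume the antecedent. If s is true, the antecedent forces (s = T, u = F, t = F) or (s = T, u = T, t = F), and the consequent holds there. If s is false, the antecedent forces (s = F, u = T, t = F) or (s = F, u = T, t = T), and the consequent holds there. Either way the consequent holds.

Both implications hold.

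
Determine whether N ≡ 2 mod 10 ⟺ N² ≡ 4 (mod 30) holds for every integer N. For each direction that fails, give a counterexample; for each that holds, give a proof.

Neither implication holds.

Forward direction. This fails: take N = 12. Then 12 ≡ 2 (mod 10), but 12² = 144 ≡ 24 (mod 30), not 4.

Converse. This fails: take N = 8. Then 8² = 64 ≡ 4 (mod 30), yet 8 ≡ 8 (mod 10), not 2.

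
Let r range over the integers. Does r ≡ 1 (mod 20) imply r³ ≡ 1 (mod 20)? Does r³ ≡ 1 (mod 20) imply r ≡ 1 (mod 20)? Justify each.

[⇒] Suppose r ≡ 1 (mod 20). Write r = 20j + 1. Then (20j + 1)³ = 8000j³ + 1200j² + 60j + 1 = 20(400j³ + 60j² + 3j) + 1, so r³ ≡ 1 (mod 20).

[⇐] Conversely, suppose r³ ≡ 1 (mod 20). The only residue r in {0, …, 19} with r³ ≡ 1 (mod 20) is r = 1, so r ≡ 1 (mod 20).

Both directions hold.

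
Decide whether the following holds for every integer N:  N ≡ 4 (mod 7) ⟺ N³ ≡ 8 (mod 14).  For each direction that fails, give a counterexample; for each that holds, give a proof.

Forward direction. This fails: take N = 11. Then 11 ≡ 4 (mod 7), but 11³ = 1331 ≡ 1 (mod 14), not 8.

Converse. This fails: take N = 2. Then 2³ = 8 ≡ 8 (mod 14), yet 2 ≡ 2 (mod 7), not 4.

(⇒) fails and (⇐) fails.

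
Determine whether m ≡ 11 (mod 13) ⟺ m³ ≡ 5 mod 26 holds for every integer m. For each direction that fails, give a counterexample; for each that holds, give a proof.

(⟹) This fails: take m = 24. Then 24 ≡ 11 (mod 13), but 24³ = 13824 ≡ 18 (mod 26), not 5.

(⟸) This fails: take m = 7. Then 7³ = 343 ≡ 5 (mod 26), yet 7 ≡ 7 (mod 13), not 11.

Both directions fail.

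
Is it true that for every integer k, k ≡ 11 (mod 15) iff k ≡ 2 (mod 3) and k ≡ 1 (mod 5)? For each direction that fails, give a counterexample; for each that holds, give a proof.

(→) Suppose k ≡ 11 (mod 15); write k = 15j + 11. Since 3 ∣ 15, reducing mod 3 gives k ≡ 11 ≡ 2 (mod 3); since 5 ∣ 15, reducing mod 5 gives k ≡ 11 ≡ 1 (mod 5).

(←) Conversely, if k ≡ 2 (mod 3) and k ≡ 1 (mod 5), then by the Chinese remainder theorem k ≡ 11 (mod 15). This is exactly k ≡ 11 (mod 15).

The biconditional holds.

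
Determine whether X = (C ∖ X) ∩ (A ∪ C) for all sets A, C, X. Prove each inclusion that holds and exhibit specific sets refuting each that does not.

Forward inclusion. This inclusion fails. Take A = ∅, C = ∅, X = {1}; then 1 ∈ X but 1 ∉ (C ∖ X) ∩ (A ∪ C).

Reverse inclusion. This inclusion fails. Take A = ∅, C = {1}, X = ∅; then 1 ∈ (C ∖ X) ∩ (A ∪ C) but 1 ∉ X.

Both inclusions fail.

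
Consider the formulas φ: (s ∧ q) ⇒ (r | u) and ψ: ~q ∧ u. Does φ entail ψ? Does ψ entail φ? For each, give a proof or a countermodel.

Converse. Assume the antecedent. If r is true, (s ∧ q) ⇒ (r | u) reduces to true regardless of the other variables. If r is false, the antecedent forces (r = F, s = F, u = T, q = F) or (r = F, s = T, u = T, q = F), and (s ∧ q) ⇒ (r | u) holds there. Either way (s ∧ q) ⇒ (r | u) holds.

Forward direction. This fails. Under r = F, s = F, u = F, q = F, the left side is true but the right side is false.

(⇒) fails; (⇐) holds.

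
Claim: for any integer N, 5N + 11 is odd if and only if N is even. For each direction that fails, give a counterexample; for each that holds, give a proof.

(→) Suppose 5N + 11 is odd. Since 5 is odd, 5N and N have the same parity, so 5N + 11 ≡ N + 11 (mod 2). As 11 is odd, 5N + 11 is odd exactly when N is even. Thus N is even.

(←) Conversely, suppose N is even; write N = 2j. Then 5N + 11 = 5·(2j) + 11 = 2·5j + 11, which is odd.

Both directions hold.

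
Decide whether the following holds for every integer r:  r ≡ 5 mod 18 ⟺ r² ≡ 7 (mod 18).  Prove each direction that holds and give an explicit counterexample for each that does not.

Not equivalent: only (⇒) holds.

(→) Suppose r ≡ 5 mod 18. Write r = 18j + 5. Then (18j + 5)² = 324j² + 180j + 25 = 18(18j² + 10j + 1) + 7, so r² ≡ 7 (mod 18).

(←) This fails: take r = 13. Then 13² = 169 ≡ 7 (mod 18), yet 13 ≡ 13 (mod 18), not 5.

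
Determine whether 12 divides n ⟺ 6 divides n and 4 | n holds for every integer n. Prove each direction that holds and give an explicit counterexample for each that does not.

[⇒] If 12 ∣ n, write n = 12q. Since 12 = 2·6, n = 6·(2q), so 6 ∣ n; and since 12 = 3·4, n = 4·(3q), so 4 ∣ n.

[⇐] Suppose 6 ∣ n and 4 ∣ n. Any common multiple of 6 and 4 is a multiple of their lcm; here lcm(6, 4) = 6·4/gcd(6, 4) = 24/2 = 12, so 12 ∣ n.

Both directions hold.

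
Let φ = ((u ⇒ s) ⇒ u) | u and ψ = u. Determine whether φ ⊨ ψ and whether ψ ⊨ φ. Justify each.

Both directions hold.

(←) Assume the antecedent. If s is true, the antecedent forces (s = T, u = T), and ((u ⇒ s) ⇒ u) | u holds there. If s is false, the antecedent forces (s = F, u = T), and ((u ⇒ s) ⇒ u) | u holds there. Either way ((u ⇒ s) ⇒ u) | u holds.

(→) Assume the antecedent. If s is true, the antecedent forces (s = T, u = T), and u holds there. If s is false, the antecedent forces (s = F, u = T), and u holds there. Either way u holds.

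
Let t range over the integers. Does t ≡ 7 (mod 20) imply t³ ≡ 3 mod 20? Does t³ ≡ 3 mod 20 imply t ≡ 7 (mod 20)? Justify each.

Equivalent; both directions hold.

(⟹) Suppose t ≡ 7 (mod 20). Write t = 20j + 7. Then (20j + 7)³ = 8000j³ + 8400j² + 2940j + 343 = 20(400j³ + 420j² + 147j + 17) + 3, so t³ ≡ 3 (mod 20).

(⟸) Conversely, suppose t³ ≡ 3 (mod 20). The only residue r in {0, …, 19} with r³ ≡ 3 (mod 20) is r = 7, so t ≡ 7 (mod 20).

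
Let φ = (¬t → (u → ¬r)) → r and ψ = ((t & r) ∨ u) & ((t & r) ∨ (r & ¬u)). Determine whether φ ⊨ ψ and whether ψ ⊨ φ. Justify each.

Not equivalent: only (⇐) holds.

Forward direction. This fails. Under r = T, t = F, u = F, the left side is true but the right side is false.

Converse. Assume the antecedent. If r is true, (¬t → (u → ¬r)) → r reduces to true regardless of the other variables. If r is false, the antecedent cannot hold. Either way (¬t → (u → ¬r)) → r holds.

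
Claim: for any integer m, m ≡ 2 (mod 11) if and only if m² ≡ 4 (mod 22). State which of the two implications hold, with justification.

(→) This fails: take m = 13. Then 13 ≡ 2 (mod 11), but 13² = 169 ≡ 15 (mod 22), not 4.

(←) This fails: take m = 20. Then 20² = 400 ≡ 4 (mod 22), yet 20 ≡ 9 (mod 11), not 2.

(⇒) fails and (⇐) fails.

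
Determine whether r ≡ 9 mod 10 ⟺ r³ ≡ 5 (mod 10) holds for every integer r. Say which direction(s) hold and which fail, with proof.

Neither direction holds.

(→) This fails: take r = 9. Then 9 ≡ 9 (mod 10), but 9³ = 729 ≡ 9 (mod 10), not 5.

(←) This fails: take r = 5. Then 5³ = 125 ≡ 5 (mod 10), yet 5 ≡ 5 (mod 10), not 9.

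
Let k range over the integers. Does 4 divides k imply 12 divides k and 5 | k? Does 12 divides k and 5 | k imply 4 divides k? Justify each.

The forward direction fails; the converse holds.

Forward direction. This fails: take k = 4. Certainly 4 ∣ 4, but 12 ∤ 4.

Converse. Suppose 12 ∣ k and 5 ∣ k. Any common multiple of 12 and 5 is a multiple of their lcm; here gcd(12, 5) = 1, so lcm(12, 5) = 12·5 = 60, so 60 ∣ k. Since 4 ∣ 60, it follows that 4 ∣ k.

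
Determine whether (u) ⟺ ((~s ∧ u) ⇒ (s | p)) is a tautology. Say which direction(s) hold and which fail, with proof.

(⇒) This fails. Under s = F, u = T, p = F, the left side is true but the right side is false.

(⇐) This fails. Under s = F, u = F, p = F, the left side is false but the right side is true.

(⇒) fails and (⇐) fails.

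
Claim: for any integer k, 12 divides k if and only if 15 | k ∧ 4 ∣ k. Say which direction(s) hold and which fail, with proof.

Forward direction. This fails: take k = 12. Certainly 12 ∣ 12, but 15 ∤ 12.

Converse. Suppose 15 ∣ k and 4 ∣ k. Any common multiple of 15 and 4 is a multiple of their lcm; here gcd(15, 4) = 1, so lcm(15, 4) = 15·4 = 60, so 60 ∣ k. Since 12 ∣ 60, it follows that 12 ∣ k.

Only the reverse direction holds.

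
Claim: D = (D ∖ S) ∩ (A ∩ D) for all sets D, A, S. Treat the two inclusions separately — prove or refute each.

(⟹) This inclusion fails. Take D = {1}, A = ∅, S = ∅; then 1 ∈ D but 1 ∉ (D ∖ S) ∩ (A ∩ D).

(⟸) Let x ∈ (D ∖ S) ∩ (A ∩ D). Then x ∈ D ∩ A and x ∉ S, from which x ∈ D.

(⊆) fails; (⊇) holds.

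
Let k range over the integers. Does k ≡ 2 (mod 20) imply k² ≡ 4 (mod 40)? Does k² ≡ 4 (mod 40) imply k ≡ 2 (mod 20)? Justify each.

(←) This fails: take k = 18. Then 18² = 324 ≡ 4 (mod 40), yet 18 ≡ 18 (mod 20), not 2.

(→) Suppose k ≡ 2 (mod 20). Working modulo 40, k ∈ {2, 22}; for each such r, r² ≡ 4 (mod 40).

Not equivalent: only (⇒) holds.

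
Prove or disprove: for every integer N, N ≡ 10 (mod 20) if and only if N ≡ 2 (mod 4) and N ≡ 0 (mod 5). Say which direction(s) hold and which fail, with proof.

Both directions hold; the statement is true.

(←) If N ≡ 2 (mod 4) and N ≡ 0 (mod 5), then by the Chinese remainder theorem N ≡ 10 (mod 20). This is exactly N ≡ 10 (mod 20).

(→) Suppose N ≡ 10 (mod 20); write N = 20j + 10. Since 4 ∣ 20, reducing mod 4 gives N ≡ 10 ≡ 2 (mod 4); since 5 ∣ 20, reducing mod 5 gives N ≡ 10 ≡ 0 (mod 5).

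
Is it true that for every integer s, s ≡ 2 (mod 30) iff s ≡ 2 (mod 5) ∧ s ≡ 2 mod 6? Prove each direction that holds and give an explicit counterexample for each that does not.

Forward direction. Suppose s ≡ 2 (mod 30); write s = 30j + 2. Since 5 ∣ 30, reducing mod 5 gives s ≡ 2 (mod 5); since 6 ∣ 30, reducing mod 6 gives s ≡ 2 (mod 6).

Converse. If s ≡ 2 (mod 5) and s ≡ 2 (mod 6), then by the Chinese remainder theorem s ≡ 2 (mod 30). This is exactly s ≡ 2 (mod 30).

Equivalent; both directions hold.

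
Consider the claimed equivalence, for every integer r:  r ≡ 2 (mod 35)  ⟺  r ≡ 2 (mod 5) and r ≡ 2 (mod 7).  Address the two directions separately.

(→) Suppose r ≡ 2 (mod 35); write r = 35j + 2. Since 5 ∣ 35, reducing mod 5 gives r ≡ 2 (mod 5); since 7 ∣ 35, reducing mod 7 gives r ≡ 2 (mod 7).

(←) Conversely, if r ≡ 2 (mod 5) and r ≡ 2 (mod 7), then by the Chinese remainder theorem r ≡ 2 (mod 35). This is exactly r ≡ 2 (mod 35).

Both directions hold.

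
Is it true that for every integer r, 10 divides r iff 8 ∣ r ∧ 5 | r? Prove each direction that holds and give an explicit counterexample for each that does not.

The forward direction fails; the converse holds.

Forward direction. This fails: take r = 10. Certainly 10 ∣ 10, but 8 ∤ 10.

Converse. Suppose 8 ∣ r and 5 ∣ r. Any common multiple of 8 and 5 is a multiple of their lcm; here gcd(8, 5) = 1, so lcm(8, 5) = 8·5 = 40, so 40 ∣ r. Since 10 ∣ 40, it follows that 10 ∣ r.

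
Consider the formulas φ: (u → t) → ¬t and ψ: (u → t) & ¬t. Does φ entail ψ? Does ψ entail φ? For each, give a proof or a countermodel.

(⇒) This fails. Under u = T, t = F, the left side is true but the right side is false.

(⇐) Assume the antecedent. If u is true, the antecedent cannot hold. If u is false, the antecedent forces (u = F, t = F), and (u → t) → ¬t holds there. Either way (u → t) → ¬t holds.

Not equivalent: only (⇐) holds.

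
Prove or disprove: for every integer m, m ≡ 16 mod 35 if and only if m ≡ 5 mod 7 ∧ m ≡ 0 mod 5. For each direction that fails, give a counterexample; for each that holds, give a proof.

(⇒) This fails: m = 16 gives 16 ≡ 16 (mod 35) but 16 ≡ 2 (mod 7), so the conjunction on the right does not hold.

(⇐) This fails: m = 5 satisfies both congruences on the right (5 ≡ 5 mod 7 and 5 ≡ 0 mod 5) yet 5 ≡ 5 (mod 35), not 16.

(⇒) fails and (⇐) fails.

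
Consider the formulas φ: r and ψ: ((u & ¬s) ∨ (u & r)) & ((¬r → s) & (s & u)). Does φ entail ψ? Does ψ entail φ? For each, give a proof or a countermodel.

Forward direction. This fails. Under s = F, u = F, r = T, the left side is true but the right side is false.

Converse. Assume the antecedent. If s is true, the antecedent forces (s = T, u = T, r = T), and r holds there. If s is false, the antecedent cannot hold. Either way r holds.

The forward direction fails; the converse holds.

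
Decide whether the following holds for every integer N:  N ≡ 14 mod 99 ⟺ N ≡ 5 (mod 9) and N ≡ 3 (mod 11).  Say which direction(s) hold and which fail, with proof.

Equivalent; both directions hold.

Forward direction. Suppose N ≡ 14 (mod 99); write N = 99j + 14. Since 9 ∣ 99, reducing mod 9 gives N ≡ 14 ≡ 5 (mod 9); since 11 ∣ 99, reducing mod 11 gives N ≡ 14 ≡ 3 (mod 11).

Converse. If N ≡ 5 (mod 9) and N ≡ 3 (mod 11), then by the Chinese remainder theorem N ≡ 14 (mod 99). This is exactly N ≡ 14 (mod 99).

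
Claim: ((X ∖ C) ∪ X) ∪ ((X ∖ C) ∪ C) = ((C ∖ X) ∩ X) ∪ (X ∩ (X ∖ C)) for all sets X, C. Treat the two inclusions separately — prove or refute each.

Reverse inclusion. Let x ∈ ((C ∖ X) ∩ X) ∪ (X ∩ (X ∖ C)). Then x ∈ X and x ∉ C, from which x ∈ ((X ∖ C) ∪ X) ∪ ((X ∖ C) ∪ C).

Forward inclusion. This inclusion fails. Take X = ∅, C = {1}; then 1 ∈ ((X ∖ C) ∪ X) ∪ ((X ∖ C) ∪ C) but 1 ∉ ((C ∖ X) ∩ X) ∪ (X ∩ (X ∖ C)).

Only the reverse inclusion holds.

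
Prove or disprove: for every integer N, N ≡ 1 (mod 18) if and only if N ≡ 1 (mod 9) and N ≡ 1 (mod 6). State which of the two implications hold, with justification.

(⟹) Suppose N ≡ 1 (mod 18); write N = 18j + 1. Since 9 ∣ 18, reducing mod 9 gives N ≡ 1 (mod 9); since 6 ∣ 18, reducing mod 6 gives N ≡ 1 (mod 6).

(⟸) Conversely, if N ≡ 1 (mod 9) and N ≡ 1 (mod 6), then by the Chinese remainder theorem N ≡ 1 (mod 18). This is exactly N ≡ 1 (mod 18).

The biconditional holds.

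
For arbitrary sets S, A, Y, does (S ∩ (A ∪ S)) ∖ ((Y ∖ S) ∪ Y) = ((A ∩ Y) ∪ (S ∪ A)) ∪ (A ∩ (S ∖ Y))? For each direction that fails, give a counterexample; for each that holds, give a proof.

The sets are not equal: only the forward inclusion holds.

(⟹) Let x ∈ (S ∩ (A ∪ S)) ∖ ((Y ∖ S) ∪ Y). Then either x ∈ S and x ∉ A, Y; or x ∈ S ∩ A and x ∉ Y. In each case x ∈ ((A ∩ Y) ∪ (S ∪ A)) ∪ (A ∩ (S ∖ Y)), so (S ∩ (A ∪ S)) ∖ ((Y ∖ S) ∪ Y) ⊆ ((A ∩ Y) ∪ (S ∪ A)) ∪ (A ∩ (S ∖ Y)).

(⟸) This inclusion fails. Take S = ∅, A = {1}, Y = ∅; then 1 ∈ ((A ∩ Y) ∪ (S ∪ A)) ∪ (A ∩ (S ∖ Y)) but 1 ∉ (S ∩ (A ∪ S)) ∖ ((Y ∖ S) ∪ Y).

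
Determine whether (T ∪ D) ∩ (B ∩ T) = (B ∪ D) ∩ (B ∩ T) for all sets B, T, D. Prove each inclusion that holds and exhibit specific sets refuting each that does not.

The two sets are equal.

(⟹) Let x ∈ (T ∪ D) ∩ (B ∩ T). Then either x ∈ B ∩ T and x ∉ D; or x ∈ B ∩ T ∩ D. In each case x ∈ (B ∪ D) ∩ (B ∩ T), so (T ∪ D) ∩ (B ∩ T) ⊆ (B ∪ D) ∩ (B ∩ T).

(⟸) Let x ∈ (B ∪ D) ∩ (B ∩ T). Then either x ∈ B ∩ T and x ∉ D; or x ∈ B ∩ T ∩ D. In each case x ∈ (T ∪ D) ∩ (B ∩ T), so (B ∪ D) ∩ (B ∩ T) ⊆ (T ∪ D) ∩ (B ∩ T).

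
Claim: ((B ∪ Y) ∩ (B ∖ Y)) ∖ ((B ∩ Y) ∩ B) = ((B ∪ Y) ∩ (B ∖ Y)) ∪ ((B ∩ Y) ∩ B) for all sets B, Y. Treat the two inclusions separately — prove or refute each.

Forward inclusion. Let x ∈ ((B ∪ Y) ∩ (B ∖ Y)) ∖ ((B ∩ Y) ∩ B). Then x ∈ B and x ∉ Y, from which x ∈ ((B ∪ Y) ∩ (B ∖ Y)) ∪ ((B ∩ Y) ∩ B).

Reverse inclusion. This inclusion fails. Take B = {1}, Y = {1}; then 1 ∈ ((B ∪ Y) ∩ (B ∖ Y)) ∪ ((B ∩ Y) ∩ B) but 1 ∉ ((B ∪ Y) ∩ (B ∖ Y)) ∖ ((B ∩ Y) ∩ B).

Only the forward inclusion holds.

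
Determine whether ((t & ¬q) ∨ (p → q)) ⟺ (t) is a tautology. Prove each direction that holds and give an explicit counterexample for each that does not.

Only the reverse direction holds.

Forward direction. This fails. Under t = F, q = F, p = F, the left side is true but the right side is false.

Converse. Assume the antecedent. If t is true, (t & ¬q) ∨ (p → q) reduces to true regardless of the other variables. If t is false, the antecedent cannot hold. Either way (t & ¬q) ∨ (p → q) holds.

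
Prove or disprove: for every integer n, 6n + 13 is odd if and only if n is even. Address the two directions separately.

(⇐) Suppose n is even. Since 6 is even, 6n is even for every n, so 6n + 13 has the same parity as 13, which is odd. Hence 6n + 13 is odd.

(⇒) This fails: take n = 7. Then 6n + 13 = 55, which is odd, yet n = 7 is odd, not even.

Only the reverse direction holds.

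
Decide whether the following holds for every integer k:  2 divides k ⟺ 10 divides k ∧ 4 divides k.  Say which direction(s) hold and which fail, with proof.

Not equivalent: only (⇐) holds.

(⟹) This fails: take k = 2. Certainly 2 ∣ 2, but 10 ∤ 2.

(⟸) Suppose 10 ∣ k and 4 ∣ k. Any common multiple of 10 and 4 is a multiple of their lcm; here lcm(10, 4) = 10·4/gcd(10, 4) = 40/2 = 20, so 20 ∣ k. Since 2 ∣ 20, it follows that 2 ∣ k.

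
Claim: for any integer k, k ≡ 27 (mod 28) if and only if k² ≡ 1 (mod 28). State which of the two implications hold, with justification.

The forward direction holds; the converse fails.

(⇒) Suppose k ≡ 27 (mod 28). Write k = 28j + 27. Then (28j + 27)² = 784j² + 1512j + 729 = 28(28j² + 54j + 26) + 1, so k² ≡ 1 (mod 28).

(⇐) This fails: take k = 1. Then 1² = 1 ≡ 1 (mod 28), yet 1 ≡ 1 (mod 28), not 27.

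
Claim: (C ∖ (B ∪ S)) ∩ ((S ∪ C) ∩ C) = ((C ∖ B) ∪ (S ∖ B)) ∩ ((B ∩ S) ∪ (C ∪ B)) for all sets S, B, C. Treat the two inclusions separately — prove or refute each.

(⊆) holds; (⊇) fails.

(⟹) Let x ∈ (C ∖ (B ∪ S)) ∩ ((S ∪ C) ∩ C). Then x ∈ C and x ∉ S, B, from which x ∈ ((C ∖ B) ∪ (S ∖ B)) ∩ ((B ∩ S) ∪ (C ∪ B)).

(⟸) This inclusion fails. Take S = {1}, B = ∅, C = {1}; then 1 ∈ ((C ∖ B) ∪ (S ∖ B)) ∩ ((B ∩ S) ∪ (C ∪ B)) but 1 ∉ (C ∖ (B ∪ S)) ∩ ((S ∪ C) ∩ C).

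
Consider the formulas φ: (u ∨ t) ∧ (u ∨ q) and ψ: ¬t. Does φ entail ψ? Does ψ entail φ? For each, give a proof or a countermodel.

(→) This fails. Under t = T, u = T, q = F, the left side is true but the right side is false.

(←) This fails. Under t = F, u = F, q = F, the left side is false but the right side is true.

Neither implication holds.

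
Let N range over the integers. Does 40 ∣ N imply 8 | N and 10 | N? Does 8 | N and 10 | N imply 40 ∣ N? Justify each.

(⟹) If 40 ∣ N, write N = 40q. Since 40 = 5·8, N = 8·(5q), so 8 ∣ N; and since 40 = 4·10, N = 10·(4q), so 10 ∣ N.

(⟸) Suppose 8 ∣ N and 10 ∣ N. Any common multiple of 8 and 10 is a multiple of their lcm; here lcm(8, 10) = 8·10/gcd(8, 10) = 80/2 = 40, so 40 ∣ N.

The biconditional holds.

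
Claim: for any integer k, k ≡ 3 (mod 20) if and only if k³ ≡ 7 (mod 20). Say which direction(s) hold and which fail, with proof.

Both directions hold; the statement is true.

(⇒) Suppose k ≡ 3 (mod 20). Write k = 20j + 3. Then (20j + 3)³ = 8000j³ + 3600j² + 540j + 27 = 20(400j³ + 180j² + 27j + 1) + 7, so k³ ≡ 7 (mod 20).

(⇐) Conversely, suppose k³ ≡ 7 (mod 20). The only residue r in {0, …, 19} with r³ ≡ 7 (mod 20) is r = 3, so k ≡ 3 (mod 20).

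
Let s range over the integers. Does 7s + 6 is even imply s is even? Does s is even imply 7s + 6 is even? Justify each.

(→) Suppose 7s + 6 is even. Since 7 is odd, 7s and s have the same parity, so 7s + 6 ≡ s + 6 (mod 2). As 6 is even, 7s + 6 is even exactly when s is even. Thus s is even.

(←) Conversely, suppose s is even; write s = 2j. Then 7s + 6 = 7·(2j) + 6 = 2·7j + 6, which is even.

Both directions hold; the statement is true.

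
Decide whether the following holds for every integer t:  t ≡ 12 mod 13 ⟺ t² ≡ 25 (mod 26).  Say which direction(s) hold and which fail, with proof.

Neither implication holds.

Forward direction. This fails: take t = 12. Then 12 ≡ 12 (mod 13), but 12² = 144 ≡ 14 (mod 26), not 25.

Converse. This fails: take t = 5. Then 5² = 25 ≡ 25 (mod 26), yet 5 ≡ 5 (mod 13), not 12.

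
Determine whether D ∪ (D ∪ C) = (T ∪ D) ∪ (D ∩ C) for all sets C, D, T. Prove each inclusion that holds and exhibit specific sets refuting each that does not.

(⊆) This inclusion fails. Take C = {1}, D = ∅, T = ∅; then 1 ∈ D ∪ (D ∪ C) but 1 ∉ (T ∪ D) ∪ (D ∩ C).

(⊇) This inclusion fails. Take C = ∅, D = ∅, T = {1}; then 1 ∈ (T ∪ D) ∪ (D ∩ C) but 1 ∉ D ∪ (D ∪ C).

Both inclusions fail.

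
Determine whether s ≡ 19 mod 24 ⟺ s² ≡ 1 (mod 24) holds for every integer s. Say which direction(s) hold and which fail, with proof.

The forward direction holds; the converse fails.

[⇒] Suppose s ≡ 19 mod 24. Write s = 24j + 19. Then (24j + 19)² = 576j² + 912j + 361 = 24(24j² + 38j + 15) + 1, so s² ≡ 1 (mod 24).

[⇐] This fails: take s = 1. Then 1² = 1 ≡ 1 (mod 24), yet 1 ≡ 1 (mod 24), not 19.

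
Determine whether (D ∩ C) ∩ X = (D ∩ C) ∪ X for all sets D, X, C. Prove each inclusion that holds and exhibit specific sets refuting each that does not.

The sets are not equal: only the forward inclusion holds.

(⟸) This inclusion fails. Take D = ∅, X = {1}, C = ∅; then 1 ∈ (D ∩ C) ∪ X but 1 ∉ (D ∩ C) ∩ X.

(⟹) Let x ∈ (D ∩ C) ∩ X. Then x ∈ D ∩ X ∩ C, from which x ∈ (D ∩ C) ∪ X.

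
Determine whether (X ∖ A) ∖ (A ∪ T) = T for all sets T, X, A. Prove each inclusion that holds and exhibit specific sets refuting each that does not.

(⟹) This inclusion fails. Take T = ∅, X = {1}, A = ∅; then 1 ∈ (X ∖ A) ∖ (A ∪ T) but 1 ∉ T.

(⟸) This inclusion fails. Take T = {1}, X = ∅, A = ∅; then 1 ∈ T but 1 ∉ (X ∖ A) ∖ (A ∪ T).

(⊆) fails and (⊇) fails.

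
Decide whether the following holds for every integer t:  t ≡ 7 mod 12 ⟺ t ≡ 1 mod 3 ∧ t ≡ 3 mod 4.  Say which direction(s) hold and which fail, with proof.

Equivalent; both directions hold.

[⇐] If t ≡ 1 (mod 3) and t ≡ 3 (mod 4), then by the Chinese remainder theorem t ≡ 7 (mod 12). This is exactly t ≡ 7 (mod 12).

[⇒] Suppose t ≡ 7 (mod 12); write t = 12j + 7. Since 3 ∣ 12, reducing mod 3 gives t ≡ 7 ≡ 1 (mod 3); since 4 ∣ 12, reducing mod 4 gives t ≡ 7 ≡ 3 (mod 4).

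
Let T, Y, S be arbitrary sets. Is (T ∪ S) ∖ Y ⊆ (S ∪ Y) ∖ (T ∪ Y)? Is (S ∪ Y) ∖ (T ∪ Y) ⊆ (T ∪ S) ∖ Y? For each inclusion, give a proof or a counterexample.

Forward inclusion. This inclusion fails. Take T = {1}, Y = ∅, S = ∅; then 1 ∈ (T ∪ S) ∖ Y but 1 ∉ (S ∪ Y) ∖ (T ∪ Y).

Reverse inclusion. Let x ∈ (S ∪ Y) ∖ (T ∪ Y). Then x ∈ S and x ∉ T, Y, from which x ∈ (T ∪ S) ∖ Y.

The sets are not equal: only the reverse inclusion holds.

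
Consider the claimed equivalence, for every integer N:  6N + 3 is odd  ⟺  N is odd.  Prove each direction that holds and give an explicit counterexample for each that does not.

(⇒) fails; (⇐) holds.

[⇐] Suppose N is odd. Since 6 is even, 6N is even for every N, so 6N + 3 has the same parity as 3, which is odd. Hence 6N + 3 is odd.

[⇒] This fails: take N = 0. Then 6N + 3 = 3, which is odd, yet N = 0 is even, not odd.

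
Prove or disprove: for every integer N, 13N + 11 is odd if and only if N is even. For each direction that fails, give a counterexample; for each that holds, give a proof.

(→) Suppose 13N + 11 is odd. Since 13 is odd, 13N and N have the same parity, so 13N + 11 ≡ N + 11 (mod 2). As 11 is odd, 13N + 11 is odd exactly when N is even. Thus N is even.

(←) Conversely, suppose N is even; write N = 2j. Then 13N + 11 = 13·(2j) + 11 = 2·13j + 11, which is odd.

Both directions hold.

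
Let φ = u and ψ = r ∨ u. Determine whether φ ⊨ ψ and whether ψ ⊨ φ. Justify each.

(⟸) This fails. Under r = T, u = F, the left side is false but the right side is true.

(⟹) Assume the antecedent. If r is true, r ∨ u reduces to true regardless of the other variables. If r is false, the antecedent forces (r = F, u = T), and r ∨ u holds there. Either way r ∨ u holds.

The forward direction holds; the converse fails.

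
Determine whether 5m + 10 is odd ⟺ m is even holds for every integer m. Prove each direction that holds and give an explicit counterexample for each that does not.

(⇒) fails and (⇐) fails.

[⇒] This fails: m = 7 gives 5m + 10 = 45, which is odd, but 7 is odd, not even.

[⇐] This also fails: m = 0 is even, but 5m + 10 = 10 is even, not odd.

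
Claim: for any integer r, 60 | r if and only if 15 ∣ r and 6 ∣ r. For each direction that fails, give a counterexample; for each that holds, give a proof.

Only the forward direction holds.

Forward direction. If 60 ∣ r, write r = 60q. Since 60 = 4·15, r = 15·(4q), so 15 ∣ r; and since 60 = 10·6, r = 6·(10q), so 6 ∣ r.

Converse. This fails: take r = 30. Both 15 ∣ 30 and 6 ∣ 30, yet 30 is not a multiple of 60 (since 30 = 0·60 + 30), so 60 ∤ 30.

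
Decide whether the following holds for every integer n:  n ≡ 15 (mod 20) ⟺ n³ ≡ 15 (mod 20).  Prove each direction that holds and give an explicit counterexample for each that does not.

(⟹) Suppose n ≡ 15 (mod 20). Write n = 20j + 15. Then (20j + 15)³ = 8000j³ + 18000j² + 13500j + 3375 = 20(400j³ + 900j² + 675j + 168) + 15, so n³ ≡ 15 (mod 20).

(⟸) Conversely, suppose n³ ≡ 15 (mod 20). The only residue r in {0, …, 19} with r³ ≡ 15 (mod 20) is r = 15, so n ≡ 15 (mod 20).

Both implications hold.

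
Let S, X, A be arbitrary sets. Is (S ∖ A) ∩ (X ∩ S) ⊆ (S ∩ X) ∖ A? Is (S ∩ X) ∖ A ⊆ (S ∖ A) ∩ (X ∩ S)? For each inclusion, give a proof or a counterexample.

Both inclusions hold.

(⊆) Let x ∈ (S ∖ A) ∩ (X ∩ S). Then x ∈ S ∩ X and x ∉ A, from which x ∈ (S ∩ X) ∖ A.

(⊇) Let x ∈ (S ∩ X) ∖ A. Then x ∈ S ∩ X and x ∉ A, from which x ∈ (S ∖ A) ∩ (X ∩ S).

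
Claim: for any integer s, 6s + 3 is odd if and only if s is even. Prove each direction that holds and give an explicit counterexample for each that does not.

(⟹) This fails: take s = 1. Then 6s + 3 = 9, which is odd, yet s = 1 is odd, not even.

(⟸) Suppose s is even. Since 6 is even, 6s is even for every s, so 6s + 3 has the same parity as 3, which is odd. Hence 6s + 3 is odd.

(⇒) fails; (⇐) holds.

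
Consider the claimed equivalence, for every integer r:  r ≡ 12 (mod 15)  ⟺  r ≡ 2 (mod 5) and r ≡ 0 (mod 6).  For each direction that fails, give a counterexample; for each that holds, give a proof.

(⟸) If r ≡ 2 (mod 5) and r ≡ 0 (mod 6), then by the Chinese remainder theorem r ≡ 12 (mod 30). Since 12 ≡ 12 (mod 15) and 15 ∣ 30, we get r ≡ 12 (mod 15).

(⟹) This fails: r = 27 gives 27 ≡ 12 (mod 15) but 27 ≡ 3 (mod 6), so the conjunction on the right does not hold.

Not equivalent: only (⇐) holds.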